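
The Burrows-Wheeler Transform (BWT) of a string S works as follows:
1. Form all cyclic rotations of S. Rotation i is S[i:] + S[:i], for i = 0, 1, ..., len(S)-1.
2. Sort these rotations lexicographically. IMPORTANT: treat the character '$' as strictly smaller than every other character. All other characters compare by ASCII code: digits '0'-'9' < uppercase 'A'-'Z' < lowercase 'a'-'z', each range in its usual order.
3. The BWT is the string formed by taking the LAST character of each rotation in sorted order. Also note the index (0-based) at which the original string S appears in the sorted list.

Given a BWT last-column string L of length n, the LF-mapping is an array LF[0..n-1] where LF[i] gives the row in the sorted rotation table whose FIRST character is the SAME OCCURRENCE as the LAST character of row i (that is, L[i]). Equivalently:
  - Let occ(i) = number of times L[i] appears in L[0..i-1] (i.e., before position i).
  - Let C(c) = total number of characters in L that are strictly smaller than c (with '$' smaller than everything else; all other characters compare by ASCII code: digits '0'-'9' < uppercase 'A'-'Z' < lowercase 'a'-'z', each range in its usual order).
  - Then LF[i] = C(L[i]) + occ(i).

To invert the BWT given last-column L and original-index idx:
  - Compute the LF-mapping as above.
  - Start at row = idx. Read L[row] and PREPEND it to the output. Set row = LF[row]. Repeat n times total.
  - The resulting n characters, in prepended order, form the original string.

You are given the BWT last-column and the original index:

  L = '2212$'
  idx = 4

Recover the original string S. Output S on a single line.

LF mapping: 2 3 1 4 0
Walk LF starting at row 4, prepending L[row]:
  step 1: row=4, L[4]='$', prepend. Next row=LF[4]=0
  step 2: row=0, L[0]='2', prepend. Next row=LF[0]=2
  step 3: row=2, L[2]='1', prepend. Next row=LF[2]=1
  step 4: row=1, L[1]='2', prepend. Next row=LF[1]=3
  step 5: row=3, L[3]='2', prepend. Next row=LF[3]=4
Reversed output: 2212$

Answer: 2212$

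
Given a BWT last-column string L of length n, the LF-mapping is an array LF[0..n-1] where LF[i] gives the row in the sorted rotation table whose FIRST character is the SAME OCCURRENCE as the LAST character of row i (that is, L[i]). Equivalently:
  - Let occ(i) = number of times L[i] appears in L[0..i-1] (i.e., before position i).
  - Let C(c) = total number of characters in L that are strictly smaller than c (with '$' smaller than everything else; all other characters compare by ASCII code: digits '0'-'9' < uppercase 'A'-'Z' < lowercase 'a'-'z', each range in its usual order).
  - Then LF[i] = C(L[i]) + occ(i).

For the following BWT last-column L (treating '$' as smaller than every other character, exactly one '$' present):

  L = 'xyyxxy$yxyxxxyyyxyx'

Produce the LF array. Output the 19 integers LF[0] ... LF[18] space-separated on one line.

Answer: 1 10 11 2 3 12 0 13 4 14 5 6 7 15 16 17 8 18 9

Derivation:
Char counts: '$':1, 'x':9, 'y':9
C (first-col start): C('$')=0, C('x')=1, C('y')=10
L[0]='x': occ=0, LF[0]=C('x')+0=1+0=1
L[1]='y': occ=0, LF[1]=C('y')+0=10+0=10
L[2]='y': occ=1, LF[2]=C('y')+1=10+1=11
L[3]='x': occ=1, LF[3]=C('x')+1=1+1=2
L[4]='x': occ=2, LF[4]=C('x')+2=1+2=3
L[5]='y': occ=2, LF[5]=C('y')+2=10+2=12
L[6]='$': occ=0, LF[6]=C('$')+0=0+0=0
L[7]='y': occ=3, LF[7]=C('y')+3=10+3=13
L[8]='x': occ=3, LF[8]=C('x')+3=1+3=4
L[9]='y': occ=4, LF[9]=C('y')+4=10+4=14
L[10]='x': occ=4, LF[10]=C('x')+4=1+4=5
L[11]='x': occ=5, LF[11]=C('x')+5=1+5=6
L[12]='x': occ=6, LF[12]=C('x')+6=1+6=7
L[13]='y': occ=5, LF[13]=C('y')+5=10+5=15
L[14]='y': occ=6, LF[14]=C('y')+6=10+6=16
L[15]='y': occ=7, LF[15]=C('y')+7=10+7=17
L[16]='x': occ=7, LF[16]=C('x')+7=1+7=8
L[17]='y': occ=8, LF[17]=C('y')+8=10+8=18
L[18]='x': occ=8, LF[18]=C('x')+8=1+8=9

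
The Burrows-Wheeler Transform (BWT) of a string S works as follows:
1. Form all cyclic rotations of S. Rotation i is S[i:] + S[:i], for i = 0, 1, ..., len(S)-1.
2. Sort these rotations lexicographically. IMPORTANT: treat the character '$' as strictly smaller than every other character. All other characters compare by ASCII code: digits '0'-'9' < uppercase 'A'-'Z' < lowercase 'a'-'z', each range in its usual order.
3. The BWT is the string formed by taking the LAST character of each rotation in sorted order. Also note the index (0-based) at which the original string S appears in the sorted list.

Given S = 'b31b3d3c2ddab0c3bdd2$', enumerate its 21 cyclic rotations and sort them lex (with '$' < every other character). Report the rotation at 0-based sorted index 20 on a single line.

Answer: ddab0c3bdd2$b31b3d3c2

Derivation:
All 21 rotations (rotation i = S[i:]+S[:i]):
  rot[0] = b31b3d3c2ddab0c3bdd2$
  rot[1] = 31b3d3c2ddab0c3bdd2$b
  rot[2] = 1b3d3c2ddab0c3bdd2$b3
  rot[3] = b3d3c2ddab0c3bdd2$b31
  rot[4] = 3d3c2ddab0c3bdd2$b31b
  rot[5] = d3c2ddab0c3bdd2$b31b3
  rot[6] = 3c2ddab0c3bdd2$b31b3d
  rot[7] = c2ddab0c3bdd2$b31b3d3
  rot[8] = 2ddab0c3bdd2$b31b3d3c
  rot[9] = ddab0c3bdd2$b31b3d3c2
  rot[10] = dab0c3bdd2$b31b3d3c2d
  rot[11] = ab0c3bdd2$b31b3d3c2dd
  rot[12] = b0c3bdd2$b31b3d3c2dda
  rot[13] = 0c3bdd2$b31b3d3c2ddab
  rot[14] = c3bdd2$b31b3d3c2ddab0
  rot[15] = 3bdd2$b31b3d3c2ddab0c
  rot[16] = bdd2$b31b3d3c2ddab0c3
  rot[17] = dd2$b31b3d3c2ddab0c3b
  rot[18] = d2$b31b3d3c2ddab0c3bd
  rot[19] = 2$b31b3d3c2ddab0c3bdd
  rot[20] = $b31b3d3c2ddab0c3bdd2
Sorted (with $ < everything):
  sorted[0] = $b31b3d3c2ddab0c3bdd2
  sorted[1] = 0c3bdd2$b31b3d3c2ddab
  sorted[2] = 1b3d3c2ddab0c3bdd2$b3
  sorted[3] = 2$b31b3d3c2ddab0c3bdd
  sorted[4] = 2ddab0c3bdd2$b31b3d3c
  sorted[5] = 31b3d3c2ddab0c3bdd2$b
  sorted[6] = 3bdd2$b31b3d3c2ddab0c
  sorted[7] = 3c2ddab0c3bdd2$b31b3d
  sorted[8] = 3d3c2ddab0c3bdd2$b31b
  sorted[9] = ab0c3bdd2$b31b3d3c2dd
  sorted[10] = b0c3bdd2$b31b3d3c2dda
  sorted[11] = b31b3d3c2ddab0c3bdd2$
  sorted[12] = b3d3c2ddab0c3bdd2$b31
  sorted[13] = bdd2$b31b3d3c2ddab0c3
  sorted[14] = c2ddab0c3bdd2$b31b3d3
  sorted[15] = c3bdd2$b31b3d3c2ddab0
  sorted[16] = d2$b31b3d3c2ddab0c3bd
  sorted[17] = d3c2ddab0c3bdd2$b31b3
  sorted[18] = dab0c3bdd2$b31b3d3c2d
  sorted[19] = dd2$b31b3d3c2ddab0c3b
  sorted[20] = ddab0c3bdd2$b31b3d3c2
sorted[20] = ddab0c3bdd2$b31b3d3c2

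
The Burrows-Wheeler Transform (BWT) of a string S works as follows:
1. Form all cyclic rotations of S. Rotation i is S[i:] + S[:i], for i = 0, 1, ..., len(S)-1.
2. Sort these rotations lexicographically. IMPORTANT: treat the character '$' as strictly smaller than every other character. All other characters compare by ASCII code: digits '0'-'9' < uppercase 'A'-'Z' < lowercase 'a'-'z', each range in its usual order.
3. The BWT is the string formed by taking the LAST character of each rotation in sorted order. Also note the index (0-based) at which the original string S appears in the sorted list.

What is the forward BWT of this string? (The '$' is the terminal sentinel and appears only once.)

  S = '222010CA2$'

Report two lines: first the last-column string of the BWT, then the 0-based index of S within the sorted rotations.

Answer: 2210A22$C0
7

Derivation:
All 10 rotations (rotation i = S[i:]+S[:i]):
  rot[0] = 222010CA2$
  rot[1] = 22010CA2$2
  rot[2] = 2010CA2$22
  rot[3] = 010CA2$222
  rot[4] = 10CA2$2220
  rot[5] = 0CA2$22201
  rot[6] = CA2$222010
  rot[7] = A2$222010C
  rot[8] = 2$222010CA
  rot[9] = $222010CA2
Sorted (with $ < everything):
  sorted[0] = $222010CA2  (last char: '2')
  sorted[1] = 010CA2$222  (last char: '2')
  sorted[2] = 0CA2$22201  (last char: '1')
  sorted[3] = 10CA2$2220  (last char: '0')
  sorted[4] = 2$222010CA  (last char: 'A')
  sorted[5] = 2010CA2$22  (last char: '2')
  sorted[6] = 22010CA2$2  (last char: '2')
  sorted[7] = 222010CA2$  (last char: '$')
  sorted[8] = A2$222010C  (last char: 'C')
  sorted[9] = CA2$222010  (last char: '0')
Last column: 2210A22$C0
Original string S is at sorted index 7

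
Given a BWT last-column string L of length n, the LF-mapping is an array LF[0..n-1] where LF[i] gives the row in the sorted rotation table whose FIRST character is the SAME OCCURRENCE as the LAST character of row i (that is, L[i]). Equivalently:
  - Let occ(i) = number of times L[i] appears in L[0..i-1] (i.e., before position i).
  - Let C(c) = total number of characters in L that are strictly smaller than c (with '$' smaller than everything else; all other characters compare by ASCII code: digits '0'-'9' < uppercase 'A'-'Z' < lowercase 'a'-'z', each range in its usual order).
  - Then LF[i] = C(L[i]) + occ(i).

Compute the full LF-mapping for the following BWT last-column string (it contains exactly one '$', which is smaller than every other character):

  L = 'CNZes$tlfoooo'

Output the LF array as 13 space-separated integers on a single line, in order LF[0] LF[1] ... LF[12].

Char counts: '$':1, 'C':1, 'N':1, 'Z':1, 'e':1, 'f':1, 'l':1, 'o':4, 's':1, 't':1
C (first-col start): C('$')=0, C('C')=1, C('N')=2, C('Z')=3, C('e')=4, C('f')=5, C('l')=6, C('o')=7, C('s')=11, C('t')=12
L[0]='C': occ=0, LF[0]=C('C')+0=1+0=1
L[1]='N': occ=0, LF[1]=C('N')+0=2+0=2
L[2]='Z': occ=0, LF[2]=C('Z')+0=3+0=3
L[3]='e': occ=0, LF[3]=C('e')+0=4+0=4
L[4]='s': occ=0, LF[4]=C('s')+0=11+0=11
L[5]='$': occ=0, LF[5]=C('$')+0=0+0=0
L[6]='t': occ=0, LF[6]=C('t')+0=12+0=12
L[7]='l': occ=0, LF[7]=C('l')+0=6+0=6
L[8]='f': occ=0, LF[8]=C('f')+0=5+0=5
L[9]='o': occ=0, LF[9]=C('o')+0=7+0=7
L[10]='o': occ=1, LF[10]=C('o')+1=7+1=8
L[11]='o': occ=2, LF[11]=C('o')+2=7+2=9
L[12]='o': occ=3, LF[12]=C('o')+3=7+3=10

Answer: 1 2 3 4 11 0 12 6 5 7 8 9 10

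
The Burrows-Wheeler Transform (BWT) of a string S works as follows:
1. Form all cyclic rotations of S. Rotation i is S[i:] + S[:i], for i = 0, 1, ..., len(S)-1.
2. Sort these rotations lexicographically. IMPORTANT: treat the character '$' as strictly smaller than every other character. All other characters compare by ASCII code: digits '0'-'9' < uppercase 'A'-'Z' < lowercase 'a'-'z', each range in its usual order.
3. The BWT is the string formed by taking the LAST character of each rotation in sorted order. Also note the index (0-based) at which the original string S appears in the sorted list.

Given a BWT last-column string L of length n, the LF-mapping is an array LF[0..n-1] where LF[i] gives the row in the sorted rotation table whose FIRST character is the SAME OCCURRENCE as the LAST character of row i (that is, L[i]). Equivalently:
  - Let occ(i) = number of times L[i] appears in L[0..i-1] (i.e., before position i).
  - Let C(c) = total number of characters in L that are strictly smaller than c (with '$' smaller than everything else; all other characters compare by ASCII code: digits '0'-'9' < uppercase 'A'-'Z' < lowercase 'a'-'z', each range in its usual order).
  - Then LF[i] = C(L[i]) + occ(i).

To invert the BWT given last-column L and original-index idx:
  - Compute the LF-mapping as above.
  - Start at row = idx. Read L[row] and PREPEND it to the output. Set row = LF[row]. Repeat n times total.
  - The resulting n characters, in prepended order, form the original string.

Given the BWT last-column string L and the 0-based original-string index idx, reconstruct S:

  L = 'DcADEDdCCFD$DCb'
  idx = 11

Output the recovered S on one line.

LF mapping: 5 13 1 6 10 7 14 2 3 11 8 0 9 4 12
Walk LF starting at row 11, prepending L[row]:
  step 1: row=11, L[11]='$', prepend. Next row=LF[11]=0
  step 2: row=0, L[0]='D', prepend. Next row=LF[0]=5
  step 3: row=5, L[5]='D', prepend. Next row=LF[5]=7
  step 4: row=7, L[7]='C', prepend. Next row=LF[7]=2
  step 5: row=2, L[2]='A', prepend. Next row=LF[2]=1
  step 6: row=1, L[1]='c', prepend. Next row=LF[1]=13
  step 7: row=13, L[13]='C', prepend. Next row=LF[13]=4
  step 8: row=4, L[4]='E', prepend. Next row=LF[4]=10
  step 9: row=10, L[10]='D', prepend. Next row=LF[10]=8
  step 10: row=8, L[8]='C', prepend. Next row=LF[8]=3
  step 11: row=3, L[3]='D', prepend. Next row=LF[3]=6
  step 12: row=6, L[6]='d', prepend. Next row=LF[6]=14
  step 13: row=14, L[14]='b', prepend. Next row=LF[14]=12
  step 14: row=12, L[12]='D', prepend. Next row=LF[12]=9
  step 15: row=9, L[9]='F', prepend. Next row=LF[9]=11
Reversed output: FDbdDCDECcACDD$

Answer: FDbdDCDECcACDD$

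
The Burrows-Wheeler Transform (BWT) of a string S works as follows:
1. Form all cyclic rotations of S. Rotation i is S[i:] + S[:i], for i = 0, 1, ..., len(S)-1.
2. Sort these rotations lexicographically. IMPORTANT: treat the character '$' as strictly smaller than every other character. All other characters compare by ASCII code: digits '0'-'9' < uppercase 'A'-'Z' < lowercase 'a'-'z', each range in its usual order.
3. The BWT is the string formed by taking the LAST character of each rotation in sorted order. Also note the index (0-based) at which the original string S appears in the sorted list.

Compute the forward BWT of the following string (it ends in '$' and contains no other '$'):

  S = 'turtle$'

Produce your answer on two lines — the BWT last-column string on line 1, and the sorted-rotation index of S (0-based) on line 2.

Answer: eltur$t
5

Derivation:
All 7 rotations (rotation i = S[i:]+S[:i]):
  rot[0] = turtle$
  rot[1] = urtle$t
  rot[2] = rtle$tu
  rot[3] = tle$tur
  rot[4] = le$turt
  rot[5] = e$turtl
  rot[6] = $turtle
Sorted (with $ < everything):
  sorted[0] = $turtle  (last char: 'e')
  sorted[1] = e$turtl  (last char: 'l')
  sorted[2] = le$turt  (last char: 't')
  sorted[3] = rtle$tu  (last char: 'u')
  sorted[4] = tle$tur  (last char: 'r')
  sorted[5] = turtle$  (last char: '$')
  sorted[6] = urtle$t  (last char: 't')
Last column: eltur$t
Original string S is at sorted index 5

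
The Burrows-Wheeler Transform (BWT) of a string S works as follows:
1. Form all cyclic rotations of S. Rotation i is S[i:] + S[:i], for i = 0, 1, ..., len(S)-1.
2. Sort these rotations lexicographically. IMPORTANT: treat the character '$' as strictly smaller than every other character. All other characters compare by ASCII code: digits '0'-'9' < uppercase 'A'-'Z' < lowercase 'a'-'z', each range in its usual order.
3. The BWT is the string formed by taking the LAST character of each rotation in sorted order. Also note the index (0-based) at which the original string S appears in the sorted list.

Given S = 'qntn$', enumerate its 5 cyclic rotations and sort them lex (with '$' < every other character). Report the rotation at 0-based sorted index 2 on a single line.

All 5 rotations (rotation i = S[i:]+S[:i]):
  rot[0] = qntn$
  rot[1] = ntn$q
  rot[2] = tn$qn
  rot[3] = n$qnt
  rot[4] = $qntn
Sorted (with $ < everything):
  sorted[0] = $qntn
  sorted[1] = n$qnt
  sorted[2] = ntn$q
  sorted[3] = qntn$
  sorted[4] = tn$qn
sorted[2] = ntn$q

Answer: ntn$q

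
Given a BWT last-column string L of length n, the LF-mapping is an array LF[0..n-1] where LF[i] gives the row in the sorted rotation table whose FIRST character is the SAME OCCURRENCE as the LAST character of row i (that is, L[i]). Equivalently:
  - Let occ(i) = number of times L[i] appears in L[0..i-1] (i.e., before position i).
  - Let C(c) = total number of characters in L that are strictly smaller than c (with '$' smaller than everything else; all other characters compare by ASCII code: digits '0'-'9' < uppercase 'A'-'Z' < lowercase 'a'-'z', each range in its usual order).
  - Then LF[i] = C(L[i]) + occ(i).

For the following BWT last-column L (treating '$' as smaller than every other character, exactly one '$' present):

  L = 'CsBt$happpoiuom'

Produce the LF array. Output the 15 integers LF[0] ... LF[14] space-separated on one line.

Char counts: '$':1, 'B':1, 'C':1, 'a':1, 'h':1, 'i':1, 'm':1, 'o':2, 'p':3, 's':1, 't':1, 'u':1
C (first-col start): C('$')=0, C('B')=1, C('C')=2, C('a')=3, C('h')=4, C('i')=5, C('m')=6, C('o')=7, C('p')=9, C('s')=12, C('t')=13, C('u')=14
L[0]='C': occ=0, LF[0]=C('C')+0=2+0=2
L[1]='s': occ=0, LF[1]=C('s')+0=12+0=12
L[2]='B': occ=0, LF[2]=C('B')+0=1+0=1
L[3]='t': occ=0, LF[3]=C('t')+0=13+0=13
L[4]='$': occ=0, LF[4]=C('$')+0=0+0=0
L[5]='h': occ=0, LF[5]=C('h')+0=4+0=4
L[6]='a': occ=0, LF[6]=C('a')+0=3+0=3
L[7]='p': occ=0, LF[7]=C('p')+0=9+0=9
L[8]='p': occ=1, LF[8]=C('p')+1=9+1=10
L[9]='p': occ=2, LF[9]=C('p')+2=9+2=11
L[10]='o': occ=0, LF[10]=C('o')+0=7+0=7
L[11]='i': occ=0, LF[11]=C('i')+0=5+0=5
L[12]='u': occ=0, LF[12]=C('u')+0=14+0=14
L[13]='o': occ=1, LF[13]=C('o')+1=7+1=8
L[14]='m': occ=0, LF[14]=C('m')+0=6+0=6

Answer: 2 12 1 13 0 4 3 9 10 11 7 5 14 8 6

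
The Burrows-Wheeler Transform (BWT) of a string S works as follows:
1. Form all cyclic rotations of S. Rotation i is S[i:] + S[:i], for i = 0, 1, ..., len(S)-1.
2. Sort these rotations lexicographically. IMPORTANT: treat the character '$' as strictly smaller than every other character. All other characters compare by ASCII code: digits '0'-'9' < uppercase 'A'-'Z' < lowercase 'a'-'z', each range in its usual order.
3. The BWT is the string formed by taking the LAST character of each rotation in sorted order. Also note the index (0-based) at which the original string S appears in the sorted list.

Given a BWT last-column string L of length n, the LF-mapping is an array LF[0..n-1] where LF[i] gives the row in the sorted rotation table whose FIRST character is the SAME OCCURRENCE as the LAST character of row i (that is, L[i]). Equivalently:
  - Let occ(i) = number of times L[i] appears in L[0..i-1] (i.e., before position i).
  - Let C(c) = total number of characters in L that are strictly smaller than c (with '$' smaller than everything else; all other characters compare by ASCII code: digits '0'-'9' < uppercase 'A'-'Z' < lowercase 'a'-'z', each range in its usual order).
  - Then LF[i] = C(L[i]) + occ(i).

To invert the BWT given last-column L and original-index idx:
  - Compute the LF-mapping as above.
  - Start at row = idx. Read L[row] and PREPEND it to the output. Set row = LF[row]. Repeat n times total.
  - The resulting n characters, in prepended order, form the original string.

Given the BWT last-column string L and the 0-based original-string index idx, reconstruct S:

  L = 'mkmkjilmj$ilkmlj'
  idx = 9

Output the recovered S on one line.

LF mapping: 12 6 13 7 3 1 9 14 4 0 2 10 8 15 11 5
Walk LF starting at row 9, prepending L[row]:
  step 1: row=9, L[9]='$', prepend. Next row=LF[9]=0
  step 2: row=0, L[0]='m', prepend. Next row=LF[0]=12
  step 3: row=12, L[12]='k', prepend. Next row=LF[12]=8
  step 4: row=8, L[8]='j', prepend. Next row=LF[8]=4
  step 5: row=4, L[4]='j', prepend. Next row=LF[4]=3
  step 6: row=3, L[3]='k', prepend. Next row=LF[3]=7
  step 7: row=7, L[7]='m', prepend. Next row=LF[7]=14
  step 8: row=14, L[14]='l', prepend. Next row=LF[14]=11
  step 9: row=11, L[11]='l', prepend. Next row=LF[11]=10
  step 10: row=10, L[10]='i', prepend. Next row=LF[10]=2
  step 11: row=2, L[2]='m', prepend. Next row=LF[2]=13
  step 12: row=13, L[13]='m', prepend. Next row=LF[13]=15
  step 13: row=15, L[15]='j', prepend. Next row=LF[15]=5
  step 14: row=5, L[5]='i', prepend. Next row=LF[5]=1
  step 15: row=1, L[1]='k', prepend. Next row=LF[1]=6
  step 16: row=6, L[6]='l', prepend. Next row=LF[6]=9
Reversed output: lkijmmillmkjjkm$

Answer: lkijmmillmkjjkm$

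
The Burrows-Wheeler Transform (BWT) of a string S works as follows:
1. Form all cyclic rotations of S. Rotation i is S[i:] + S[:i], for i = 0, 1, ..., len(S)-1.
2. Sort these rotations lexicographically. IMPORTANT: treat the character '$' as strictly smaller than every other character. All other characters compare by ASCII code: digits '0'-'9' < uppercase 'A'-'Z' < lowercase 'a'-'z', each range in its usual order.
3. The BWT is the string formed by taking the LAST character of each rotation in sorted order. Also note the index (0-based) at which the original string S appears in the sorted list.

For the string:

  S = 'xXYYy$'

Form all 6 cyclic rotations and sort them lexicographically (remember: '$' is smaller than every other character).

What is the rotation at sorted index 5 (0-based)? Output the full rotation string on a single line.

Answer: y$xXYY

Derivation:
All 6 rotations (rotation i = S[i:]+S[:i]):
  rot[0] = xXYYy$
  rot[1] = XYYy$x
  rot[2] = YYy$xX
  rot[3] = Yy$xXY
  rot[4] = y$xXYY
  rot[5] = $xXYYy
Sorted (with $ < everything):
  sorted[0] = $xXYYy
  sorted[1] = XYYy$x
  sorted[2] = YYy$xX
  sorted[3] = Yy$xXY
  sorted[4] = xXYYy$
  sorted[5] = y$xXYY
sorted[5] = y$xXYY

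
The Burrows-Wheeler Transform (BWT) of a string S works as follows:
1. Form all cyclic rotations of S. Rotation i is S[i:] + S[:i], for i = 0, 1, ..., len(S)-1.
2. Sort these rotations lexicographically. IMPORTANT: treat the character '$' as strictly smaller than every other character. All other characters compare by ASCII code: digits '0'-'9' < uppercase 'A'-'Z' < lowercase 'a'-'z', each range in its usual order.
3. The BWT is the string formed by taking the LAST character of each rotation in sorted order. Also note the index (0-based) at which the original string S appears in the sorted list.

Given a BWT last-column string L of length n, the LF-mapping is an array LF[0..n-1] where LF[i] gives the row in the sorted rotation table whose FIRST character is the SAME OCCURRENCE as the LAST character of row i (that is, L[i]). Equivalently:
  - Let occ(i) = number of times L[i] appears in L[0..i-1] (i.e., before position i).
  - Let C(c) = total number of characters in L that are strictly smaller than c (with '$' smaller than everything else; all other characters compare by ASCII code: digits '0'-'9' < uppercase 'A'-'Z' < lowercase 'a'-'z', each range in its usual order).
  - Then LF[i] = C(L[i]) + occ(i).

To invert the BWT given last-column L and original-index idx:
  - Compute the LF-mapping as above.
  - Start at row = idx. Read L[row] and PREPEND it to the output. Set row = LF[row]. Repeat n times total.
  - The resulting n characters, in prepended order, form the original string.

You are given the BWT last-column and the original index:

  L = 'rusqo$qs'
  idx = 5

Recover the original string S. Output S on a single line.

LF mapping: 4 7 5 2 1 0 3 6
Walk LF starting at row 5, prepending L[row]:
  step 1: row=5, L[5]='$', prepend. Next row=LF[5]=0
  step 2: row=0, L[0]='r', prepend. Next row=LF[0]=4
  step 3: row=4, L[4]='o', prepend. Next row=LF[4]=1
  step 4: row=1, L[1]='u', prepend. Next row=LF[1]=7
  step 5: row=7, L[7]='s', prepend. Next row=LF[7]=6
  step 6: row=6, L[6]='q', prepend. Next row=LF[6]=3
  step 7: row=3, L[3]='q', prepend. Next row=LF[3]=2
  step 8: row=2, L[2]='s', prepend. Next row=LF[2]=5
Reversed output: sqqsuor$

Answer: sqqsuor$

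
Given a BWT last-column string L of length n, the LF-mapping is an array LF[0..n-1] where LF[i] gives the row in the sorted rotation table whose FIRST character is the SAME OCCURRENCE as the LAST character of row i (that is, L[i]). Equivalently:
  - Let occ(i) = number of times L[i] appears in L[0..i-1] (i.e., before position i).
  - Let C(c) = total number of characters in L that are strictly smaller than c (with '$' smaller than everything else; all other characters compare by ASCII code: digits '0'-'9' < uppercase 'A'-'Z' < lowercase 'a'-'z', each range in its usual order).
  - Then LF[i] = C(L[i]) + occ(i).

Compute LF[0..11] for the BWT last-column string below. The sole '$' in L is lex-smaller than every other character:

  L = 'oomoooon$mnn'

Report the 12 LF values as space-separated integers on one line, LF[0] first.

Answer: 6 7 1 8 9 10 11 3 0 2 4 5

Derivation:
Char counts: '$':1, 'm':2, 'n':3, 'o':6
C (first-col start): C('$')=0, C('m')=1, C('n')=3, C('o')=6
L[0]='o': occ=0, LF[0]=C('o')+0=6+0=6
L[1]='o': occ=1, LF[1]=C('o')+1=6+1=7
L[2]='m': occ=0, LF[2]=C('m')+0=1+0=1
L[3]='o': occ=2, LF[3]=C('o')+2=6+2=8
L[4]='o': occ=3, LF[4]=C('o')+3=6+3=9
L[5]='o': occ=4, LF[5]=C('o')+4=6+4=10
L[6]='o': occ=5, LF[6]=C('o')+5=6+5=11
L[7]='n': occ=0, LF[7]=C('n')+0=3+0=3
L[8]='$': occ=0, LF[8]=C('$')+0=0+0=0
L[9]='m': occ=1, LF[9]=C('m')+1=1+1=2
L[10]='n': occ=1, LF[10]=C('n')+1=3+1=4
L[11]='n': occ=2, LF[11]=C('n')+2=3+2=5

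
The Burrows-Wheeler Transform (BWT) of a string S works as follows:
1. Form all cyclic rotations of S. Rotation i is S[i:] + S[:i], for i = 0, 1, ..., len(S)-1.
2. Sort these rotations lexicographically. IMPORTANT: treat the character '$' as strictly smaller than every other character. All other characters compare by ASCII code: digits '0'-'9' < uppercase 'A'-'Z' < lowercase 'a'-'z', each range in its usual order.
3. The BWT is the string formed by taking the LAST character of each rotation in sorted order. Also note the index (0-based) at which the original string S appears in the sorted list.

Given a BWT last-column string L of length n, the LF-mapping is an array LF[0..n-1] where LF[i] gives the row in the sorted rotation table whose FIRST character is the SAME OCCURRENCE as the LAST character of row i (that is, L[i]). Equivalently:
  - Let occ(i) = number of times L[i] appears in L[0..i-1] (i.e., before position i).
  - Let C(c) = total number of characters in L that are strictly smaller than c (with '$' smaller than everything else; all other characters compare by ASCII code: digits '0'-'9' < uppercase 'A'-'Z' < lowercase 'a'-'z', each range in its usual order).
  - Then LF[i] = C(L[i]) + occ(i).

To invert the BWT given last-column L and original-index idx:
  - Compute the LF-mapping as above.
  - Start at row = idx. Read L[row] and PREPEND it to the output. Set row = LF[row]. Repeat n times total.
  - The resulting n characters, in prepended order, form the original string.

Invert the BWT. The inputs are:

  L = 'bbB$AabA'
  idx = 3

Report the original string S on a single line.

LF mapping: 5 6 3 0 1 4 7 2
Walk LF starting at row 3, prepending L[row]:
  step 1: row=3, L[3]='$', prepend. Next row=LF[3]=0
  step 2: row=0, L[0]='b', prepend. Next row=LF[0]=5
  step 3: row=5, L[5]='a', prepend. Next row=LF[5]=4
  step 4: row=4, L[4]='A', prepend. Next row=LF[4]=1
  step 5: row=1, L[1]='b', prepend. Next row=LF[1]=6
  step 6: row=6, L[6]='b', prepend. Next row=LF[6]=7
  step 7: row=7, L[7]='A', prepend. Next row=LF[7]=2
  step 8: row=2, L[2]='B', prepend. Next row=LF[2]=3
Reversed output: BAbbAab$

Answer: BAbbAab$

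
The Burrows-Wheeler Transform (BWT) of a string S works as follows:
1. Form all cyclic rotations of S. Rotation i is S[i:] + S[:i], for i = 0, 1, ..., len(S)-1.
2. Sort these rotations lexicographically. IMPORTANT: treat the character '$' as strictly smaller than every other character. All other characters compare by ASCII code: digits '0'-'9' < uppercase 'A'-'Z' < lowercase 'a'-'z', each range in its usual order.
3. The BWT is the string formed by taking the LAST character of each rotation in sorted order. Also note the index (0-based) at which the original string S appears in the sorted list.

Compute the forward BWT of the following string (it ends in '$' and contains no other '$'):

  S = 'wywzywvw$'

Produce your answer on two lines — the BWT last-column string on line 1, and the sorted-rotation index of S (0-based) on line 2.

Answer: wwvy$yzww
4

Derivation:
All 9 rotations (rotation i = S[i:]+S[:i]):
  rot[0] = wywzywvw$
  rot[1] = ywzywvw$w
  rot[2] = wzywvw$wy
  rot[3] = zywvw$wyw
  rot[4] = ywvw$wywz
  rot[5] = wvw$wywzy
  rot[6] = vw$wywzyw
  rot[7] = w$wywzywv
  rot[8] = $wywzywvw
Sorted (with $ < everything):
  sorted[0] = $wywzywvw  (last char: 'w')
  sorted[1] = vw$wywzyw  (last char: 'w')
  sorted[2] = w$wywzywv  (last char: 'v')
  sorted[3] = wvw$wywzy  (last char: 'y')
  sorted[4] = wywzywvw$  (last char: '$')
  sorted[5] = wzywvw$wy  (last char: 'y')
  sorted[6] = ywvw$wywz  (last char: 'z')
  sorted[7] = ywzywvw$w  (last char: 'w')
  sorted[8] = zywvw$wyw  (last char: 'w')
Last column: wwvy$yzww
Original string S is at sorted index 4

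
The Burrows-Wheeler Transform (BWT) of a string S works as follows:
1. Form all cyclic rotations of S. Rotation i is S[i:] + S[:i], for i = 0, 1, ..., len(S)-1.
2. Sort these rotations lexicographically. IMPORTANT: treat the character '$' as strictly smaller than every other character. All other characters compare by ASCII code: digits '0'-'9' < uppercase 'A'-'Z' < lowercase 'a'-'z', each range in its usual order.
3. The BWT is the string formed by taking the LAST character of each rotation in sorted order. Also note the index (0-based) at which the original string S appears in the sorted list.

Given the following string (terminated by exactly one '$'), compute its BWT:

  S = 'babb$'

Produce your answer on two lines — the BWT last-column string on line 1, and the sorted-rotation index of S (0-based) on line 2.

Answer: bbb$a
3

Derivation:
All 5 rotations (rotation i = S[i:]+S[:i]):
  rot[0] = babb$
  rot[1] = abb$b
  rot[2] = bb$ba
  rot[3] = b$bab
  rot[4] = $babb
Sorted (with $ < everything):
  sorted[0] = $babb  (last char: 'b')
  sorted[1] = abb$b  (last char: 'b')
  sorted[2] = b$bab  (last char: 'b')
  sorted[3] = babb$  (last char: '$')
  sorted[4] = bb$ba  (last char: 'a')
Last column: bbb$a
Original string S is at sorted index 3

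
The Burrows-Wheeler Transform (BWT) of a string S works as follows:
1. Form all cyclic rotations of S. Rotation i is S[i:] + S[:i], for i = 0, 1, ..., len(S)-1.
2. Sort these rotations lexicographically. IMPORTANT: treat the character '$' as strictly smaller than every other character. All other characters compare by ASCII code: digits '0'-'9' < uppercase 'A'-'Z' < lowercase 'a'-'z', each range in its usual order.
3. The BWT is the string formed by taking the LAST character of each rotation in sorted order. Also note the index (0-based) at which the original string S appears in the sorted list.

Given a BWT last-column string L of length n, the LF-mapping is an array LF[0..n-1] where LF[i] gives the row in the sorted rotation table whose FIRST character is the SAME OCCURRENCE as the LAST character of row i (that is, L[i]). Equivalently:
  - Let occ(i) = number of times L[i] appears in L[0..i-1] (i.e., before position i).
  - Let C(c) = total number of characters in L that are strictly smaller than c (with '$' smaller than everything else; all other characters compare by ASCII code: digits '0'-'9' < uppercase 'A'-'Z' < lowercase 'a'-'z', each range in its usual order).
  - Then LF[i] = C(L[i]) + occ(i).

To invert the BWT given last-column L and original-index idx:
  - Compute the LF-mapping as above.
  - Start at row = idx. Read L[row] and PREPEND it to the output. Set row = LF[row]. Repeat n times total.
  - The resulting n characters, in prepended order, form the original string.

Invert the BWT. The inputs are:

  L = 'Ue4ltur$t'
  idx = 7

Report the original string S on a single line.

LF mapping: 2 3 1 4 6 8 5 0 7
Walk LF starting at row 7, prepending L[row]:
  step 1: row=7, L[7]='$', prepend. Next row=LF[7]=0
  step 2: row=0, L[0]='U', prepend. Next row=LF[0]=2
  step 3: row=2, L[2]='4', prepend. Next row=LF[2]=1
  step 4: row=1, L[1]='e', prepend. Next row=LF[1]=3
  step 5: row=3, L[3]='l', prepend. Next row=LF[3]=4
  step 6: row=4, L[4]='t', prepend. Next row=LF[4]=6
  step 7: row=6, L[6]='r', prepend. Next row=LF[6]=5
  step 8: row=5, L[5]='u', prepend. Next row=LF[5]=8
  step 9: row=8, L[8]='t', prepend. Next row=LF[8]=7
Reversed output: turtle4U$

Answer: turtle4U$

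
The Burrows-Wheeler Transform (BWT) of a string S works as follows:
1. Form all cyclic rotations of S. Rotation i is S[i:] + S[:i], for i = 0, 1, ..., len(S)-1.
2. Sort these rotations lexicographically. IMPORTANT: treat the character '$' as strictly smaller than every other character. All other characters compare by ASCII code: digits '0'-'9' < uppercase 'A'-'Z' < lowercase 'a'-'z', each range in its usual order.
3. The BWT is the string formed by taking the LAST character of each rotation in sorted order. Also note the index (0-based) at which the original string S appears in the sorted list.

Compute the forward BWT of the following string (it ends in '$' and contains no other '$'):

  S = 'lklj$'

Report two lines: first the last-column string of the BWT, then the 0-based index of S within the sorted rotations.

All 5 rotations (rotation i = S[i:]+S[:i]):
  rot[0] = lklj$
  rot[1] = klj$l
  rot[2] = lj$lk
  rot[3] = j$lkl
  rot[4] = $lklj
Sorted (with $ < everything):
  sorted[0] = $lklj  (last char: 'j')
  sorted[1] = j$lkl  (last char: 'l')
  sorted[2] = klj$l  (last char: 'l')
  sorted[3] = lj$lk  (last char: 'k')
  sorted[4] = lklj$  (last char: '$')
Last column: jllk$
Original string S is at sorted index 4

Answer: jllk$
4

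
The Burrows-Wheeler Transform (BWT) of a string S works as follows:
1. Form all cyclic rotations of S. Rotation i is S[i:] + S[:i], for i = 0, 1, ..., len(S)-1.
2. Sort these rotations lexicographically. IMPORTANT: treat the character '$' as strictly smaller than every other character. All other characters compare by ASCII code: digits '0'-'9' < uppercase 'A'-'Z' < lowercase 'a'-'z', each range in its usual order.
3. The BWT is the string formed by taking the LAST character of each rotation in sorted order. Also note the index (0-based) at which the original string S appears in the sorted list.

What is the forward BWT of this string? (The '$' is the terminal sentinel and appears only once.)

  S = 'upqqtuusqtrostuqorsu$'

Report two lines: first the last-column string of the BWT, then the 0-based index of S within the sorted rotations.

Answer: uqruupsqtouorqsqs$tut
17

Derivation:
All 21 rotations (rotation i = S[i:]+S[:i]):
  rot[0] = upqqtuusqtrostuqorsu$
  rot[1] = pqqtuusqtrostuqorsu$u
  rot[2] = qqtuusqtrostuqorsu$up
  rot[3] = qtuusqtrostuqorsu$upq
  rot[4] = tuusqtrostuqorsu$upqq
  rot[5] = uusqtrostuqorsu$upqqt
  rot[6] = usqtrostuqorsu$upqqtu
  rot[7] = sqtrostuqorsu$upqqtuu
  rot[8] = qtrostuqorsu$upqqtuus
  rot[9] = trostuqorsu$upqqtuusq
  rot[10] = rostuqorsu$upqqtuusqt
  rot[11] = ostuqorsu$upqqtuusqtr
  rot[12] = stuqorsu$upqqtuusqtro
  rot[13] = tuqorsu$upqqtuusqtros
  rot[14] = uqorsu$upqqtuusqtrost
  rot[15] = qorsu$upqqtuusqtrostu
  rot[16] = orsu$upqqtuusqtrostuq
  rot[17] = rsu$upqqtuusqtrostuqo
  rot[18] = su$upqqtuusqtrostuqor
  rot[19] = u$upqqtuusqtrostuqors
  rot[20] = $upqqtuusqtrostuqorsu
Sorted (with $ < everything):
  sorted[0] = $upqqtuusqtrostuqorsu  (last char: 'u')
  sorted[1] = orsu$upqqtuusqtrostuq  (last char: 'q')
  sorted[2] = ostuqorsu$upqqtuusqtr  (last char: 'r')
  sorted[3] = pqqtuusqtrostuqorsu$u  (last char: 'u')
  sorted[4] = qorsu$upqqtuusqtrostu  (last char: 'u')
  sorted[5] = qqtuusqtrostuqorsu$up  (last char: 'p')
  sorted[6] = qtrostuqorsu$upqqtuus  (last char: 's')
  sorted[7] = qtuusqtrostuqorsu$upq  (last char: 'q')
  sorted[8] = rostuqorsu$upqqtuusqt  (last char: 't')
  sorted[9] = rsu$upqqtuusqtrostuqo  (last char: 'o')
  sorted[10] = sqtrostuqorsu$upqqtuu  (last char: 'u')
  sorted[11] = stuqorsu$upqqtuusqtro  (last char: 'o')
  sorted[12] = su$upqqtuusqtrostuqor  (last char: 'r')
  sorted[13] = trostuqorsu$upqqtuusq  (last char: 'q')
  sorted[14] = tuqorsu$upqqtuusqtros  (last char: 's')
  sorted[15] = tuusqtrostuqorsu$upqq  (last char: 'q')
  sorted[16] = u$upqqtuusqtrostuqors  (last char: 's')
  sorted[17] = upqqtuusqtrostuqorsu$  (last char: '$')
  sorted[18] = uqorsu$upqqtuusqtrost  (last char: 't')
  sorted[19] = usqtrostuqorsu$upqqtu  (last char: 'u')
  sorted[20] = uusqtrostuqorsu$upqqt  (last char: 't')
Last column: uqruupsqtouorqsqs$tut
Original string S is at sorted index 17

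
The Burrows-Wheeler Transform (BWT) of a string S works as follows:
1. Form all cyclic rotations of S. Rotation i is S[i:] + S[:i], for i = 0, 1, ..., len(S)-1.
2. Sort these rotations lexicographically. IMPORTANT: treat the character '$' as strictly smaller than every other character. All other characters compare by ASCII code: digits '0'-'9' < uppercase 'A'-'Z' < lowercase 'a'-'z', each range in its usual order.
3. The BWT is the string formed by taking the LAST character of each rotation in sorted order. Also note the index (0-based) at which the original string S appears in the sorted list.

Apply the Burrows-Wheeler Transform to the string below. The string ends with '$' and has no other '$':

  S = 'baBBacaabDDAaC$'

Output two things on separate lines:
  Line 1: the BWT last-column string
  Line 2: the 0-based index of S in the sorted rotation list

Answer: CDaBaDbbAcaBa$a
13

Derivation:
All 15 rotations (rotation i = S[i:]+S[:i]):
  rot[0] = baBBacaabDDAaC$
  rot[1] = aBBacaabDDAaC$b
  rot[2] = BBacaabDDAaC$ba
  rot[3] = BacaabDDAaC$baB
  rot[4] = acaabDDAaC$baBB
  rot[5] = caabDDAaC$baBBa
  rot[6] = aabDDAaC$baBBac
  rot[7] = abDDAaC$baBBaca
  rot[8] = bDDAaC$baBBacaa
  rot[9] = DDAaC$baBBacaab
  rot[10] = DAaC$baBBacaabD
  rot[11] = AaC$baBBacaabDD
  rot[12] = aC$baBBacaabDDA
  rot[13] = C$baBBacaabDDAa
  rot[14] = $baBBacaabDDAaC
Sorted (with $ < everything):
  sorted[0] = $baBBacaabDDAaC  (last char: 'C')
  sorted[1] = AaC$baBBacaabDD  (last char: 'D')
  sorted[2] = BBacaabDDAaC$ba  (last char: 'a')
  sorted[3] = BacaabDDAaC$baB  (last char: 'B')
  sorted[4] = C$baBBacaabDDAa  (last char: 'a')
  sorted[5] = DAaC$baBBacaabD  (last char: 'D')
  sorted[6] = DDAaC$baBBacaab  (last char: 'b')
  sorted[7] = aBBacaabDDAaC$b  (last char: 'b')
  sorted[8] = aC$baBBacaabDDA  (last char: 'A')
  sorted[9] = aabDDAaC$baBBac  (last char: 'c')
  sorted[10] = abDDAaC$baBBaca  (last char: 'a')
  sorted[11] = acaabDDAaC$baBB  (last char: 'B')
  sorted[12] = bDDAaC$baBBacaa  (last char: 'a')
  sorted[13] = baBBacaabDDAaC$  (last char: '$')
  sorted[14] = caabDDAaC$baBBa  (last char: 'a')
Last column: CDaBaDbbAcaBa$a
Original string S is at sorted index 13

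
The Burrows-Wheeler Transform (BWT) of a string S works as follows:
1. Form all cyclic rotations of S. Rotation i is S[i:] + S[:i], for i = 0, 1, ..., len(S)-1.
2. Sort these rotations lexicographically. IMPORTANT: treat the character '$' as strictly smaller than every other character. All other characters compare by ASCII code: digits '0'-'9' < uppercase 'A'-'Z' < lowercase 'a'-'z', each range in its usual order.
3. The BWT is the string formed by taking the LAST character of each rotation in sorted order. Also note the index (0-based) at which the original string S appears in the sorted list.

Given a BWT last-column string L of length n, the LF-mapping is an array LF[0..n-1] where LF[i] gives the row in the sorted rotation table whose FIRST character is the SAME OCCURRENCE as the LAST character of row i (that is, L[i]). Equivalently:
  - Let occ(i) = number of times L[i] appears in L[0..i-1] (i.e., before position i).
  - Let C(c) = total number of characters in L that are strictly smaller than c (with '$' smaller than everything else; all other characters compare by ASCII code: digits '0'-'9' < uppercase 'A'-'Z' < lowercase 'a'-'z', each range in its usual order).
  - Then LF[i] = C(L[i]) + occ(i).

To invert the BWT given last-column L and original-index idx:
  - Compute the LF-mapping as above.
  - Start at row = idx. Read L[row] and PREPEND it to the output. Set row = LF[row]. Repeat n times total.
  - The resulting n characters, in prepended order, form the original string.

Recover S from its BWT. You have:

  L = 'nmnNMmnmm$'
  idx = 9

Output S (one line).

Answer: nmnNmMmmn$

Derivation:
LF mapping: 7 3 8 2 1 4 9 5 6 0
Walk LF starting at row 9, prepending L[row]:
  step 1: row=9, L[9]='$', prepend. Next row=LF[9]=0
  step 2: row=0, L[0]='n', prepend. Next row=LF[0]=7
  step 3: row=7, L[7]='m', prepend. Next row=LF[7]=5
  step 4: row=5, L[5]='m', prepend. Next row=LF[5]=4
  step 5: row=4, L[4]='M', prepend. Next row=LF[4]=1
  step 6: row=1, L[1]='m', prepend. Next row=LF[1]=3
  step 7: row=3, L[3]='N', prepend. Next row=LF[3]=2
  step 8: row=2, L[2]='n', prepend. Next row=LF[2]=8
  step 9: row=8, L[8]='m', prepend. Next row=LF[8]=6
  step 10: row=6, L[6]='n', prepend. Next row=LF[6]=9
Reversed output: nmnNmMmmn$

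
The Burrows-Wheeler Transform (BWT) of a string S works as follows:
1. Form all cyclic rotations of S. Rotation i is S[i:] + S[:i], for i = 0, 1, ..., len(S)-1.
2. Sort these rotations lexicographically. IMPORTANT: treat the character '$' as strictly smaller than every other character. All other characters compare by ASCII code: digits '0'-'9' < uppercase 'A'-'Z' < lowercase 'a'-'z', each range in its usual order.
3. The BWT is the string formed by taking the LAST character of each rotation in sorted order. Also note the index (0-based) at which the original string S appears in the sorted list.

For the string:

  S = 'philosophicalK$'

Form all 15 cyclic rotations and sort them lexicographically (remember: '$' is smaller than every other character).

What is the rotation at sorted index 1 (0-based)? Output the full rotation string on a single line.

All 15 rotations (rotation i = S[i:]+S[:i]):
  rot[0] = philosophicalK$
  rot[1] = hilosophicalK$p
  rot[2] = ilosophicalK$ph
  rot[3] = losophicalK$phi
  rot[4] = osophicalK$phil
  rot[5] = sophicalK$philo
  rot[6] = ophicalK$philos
  rot[7] = phicalK$philoso
  rot[8] = hicalK$philosop
  rot[9] = icalK$philosoph
  rot[10] = calK$philosophi
  rot[11] = alK$philosophic
  rot[12] = lK$philosophica
  rot[13] = K$philosophical
  rot[14] = $philosophicalK
Sorted (with $ < everything):
  sorted[0] = $philosophicalK
  sorted[1] = K$philosophical
  sorted[2] = alK$philosophic
  sorted[3] = calK$philosophi
  sorted[4] = hicalK$philosop
  sorted[5] = hilosophicalK$p
  sorted[6] = icalK$philosoph
  sorted[7] = ilosophicalK$ph
  sorted[8] = lK$philosophica
  sorted[9] = losophicalK$phi
  sorted[10] = ophicalK$philos
  sorted[11] = osophicalK$phil
  sorted[12] = phicalK$philoso
  sorted[13] = philosophicalK$
  sorted[14] = sophicalK$philo
sorted[1] = K$philosophical

Answer: K$philosophical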